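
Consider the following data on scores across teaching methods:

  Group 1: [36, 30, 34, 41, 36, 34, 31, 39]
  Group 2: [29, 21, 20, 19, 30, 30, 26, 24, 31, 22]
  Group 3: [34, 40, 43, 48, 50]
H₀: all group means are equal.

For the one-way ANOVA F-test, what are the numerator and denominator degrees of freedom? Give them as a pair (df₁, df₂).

degrees of freedom = [2, 20]

k = 3 groups, N = 23 total
df = (k−1, N−k) = (3−1, 23−3) = (2, 20)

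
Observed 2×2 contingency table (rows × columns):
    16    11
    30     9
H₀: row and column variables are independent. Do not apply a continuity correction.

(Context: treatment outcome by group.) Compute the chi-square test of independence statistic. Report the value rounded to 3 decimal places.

test statistic = 2.357

Row totals [27, 39], col totals [46, 20], n=66
χ² = (16−18.82)²/18.82 + (11−8.18)²/8.18 + (30−27.18)²/27.18 + (9−11.82)²/11.82 = 2.3570
df = 1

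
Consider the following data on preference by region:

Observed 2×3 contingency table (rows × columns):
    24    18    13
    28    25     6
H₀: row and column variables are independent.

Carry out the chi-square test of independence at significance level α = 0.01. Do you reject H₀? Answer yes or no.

Row totals [55, 59], col totals [52, 43, 19], n=114
χ² = (24−25.09)²/25.09 + (18−20.75)²/20.75 + (13−9.17)²/9.17 + (28−26.91)²/26.91 + (25−22.25)²/22.25 + (6−9.83)²/9.83 = 3.8906
df = 2
p-value (upper-tail) = 0.14294
At α=0.01: p ≥ α → fail to reject H₀

reject H₀: no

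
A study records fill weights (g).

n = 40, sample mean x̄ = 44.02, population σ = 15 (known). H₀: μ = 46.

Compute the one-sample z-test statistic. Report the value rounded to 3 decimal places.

test statistic = -0.835

SE = σ/√n = 15/√40 = 2.3717
z = (x̄−μ₀)/SE = (44.02−46)/2.3717 = -0.8348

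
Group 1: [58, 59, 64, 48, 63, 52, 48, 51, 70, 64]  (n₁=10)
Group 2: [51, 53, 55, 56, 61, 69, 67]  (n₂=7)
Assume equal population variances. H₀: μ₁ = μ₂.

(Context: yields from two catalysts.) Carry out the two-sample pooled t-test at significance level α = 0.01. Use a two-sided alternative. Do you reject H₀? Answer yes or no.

reject H₀: no

x̄₁=57.700, s₁=7.646, n₁=10
x̄₂=58.857, s₂=6.986, n₂=7
s_p² = [9·7.646² + 6·6.986²]/15 = 54.5971
SE = √(s_p²·(1/10+1/7)) = 3.6413
t = (57.700−58.857)/3.6413 = -0.3178
df = 15
p-value (two-sided) = 0.75503
At α=0.01: p ≥ α → fail to reject H₀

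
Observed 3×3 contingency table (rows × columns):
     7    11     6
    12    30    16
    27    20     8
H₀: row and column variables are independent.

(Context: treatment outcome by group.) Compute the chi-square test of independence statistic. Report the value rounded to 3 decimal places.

test statistic = 10.778

Row totals [24, 58, 55], col totals [46, 61, 30], n=137
χ² = (7−8.06)²/8.06 + (11−10.69)²/10.69 + (6−5.26)²/5.26 + (12−19.47)²/19.47 + (30−25.82)²/25.82 + (16−12.70)²/12.70 + (27−18.47)²/18.47 + (20−24.49)²/24.49 + (8−12.04)²/12.04 = 10.7778
df = 4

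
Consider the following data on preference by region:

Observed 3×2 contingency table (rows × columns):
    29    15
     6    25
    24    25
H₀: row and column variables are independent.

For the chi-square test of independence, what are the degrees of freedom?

df = (r−1)(c−1) = (3−1)·(2−1) = 2

degrees of freedom = 2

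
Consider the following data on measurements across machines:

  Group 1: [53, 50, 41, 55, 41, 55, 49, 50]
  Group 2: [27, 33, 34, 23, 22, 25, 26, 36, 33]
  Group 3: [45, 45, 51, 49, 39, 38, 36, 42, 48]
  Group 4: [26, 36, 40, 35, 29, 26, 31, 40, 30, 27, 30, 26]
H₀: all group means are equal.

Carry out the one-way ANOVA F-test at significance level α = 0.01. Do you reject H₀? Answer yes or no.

reject H₀: yes

Group means [49.25, 28.78, 43.67, 31.33], grand mean 37.421
SSB = Σnᵢ(x̄ᵢ−x̄)² = 2587.541; SSW = ΣΣ(x−x̄ᵢ)² = 955.722
MSB = 2587.541/3 = 862.5136; MSW = 955.722/34 = 28.1095
F = MSB/MSW = 30.6841
df = (3, 34)
p-value (upper-tail) = 0.00000
At α=0.01: p < α → reject H₀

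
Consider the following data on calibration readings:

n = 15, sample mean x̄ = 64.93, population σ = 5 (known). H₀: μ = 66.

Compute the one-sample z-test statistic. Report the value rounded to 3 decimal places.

test statistic = -0.829

SE = σ/√n = 5/√15 = 1.2910
z = (x̄−μ₀)/SE = (64.93−66)/1.2910 = -0.8288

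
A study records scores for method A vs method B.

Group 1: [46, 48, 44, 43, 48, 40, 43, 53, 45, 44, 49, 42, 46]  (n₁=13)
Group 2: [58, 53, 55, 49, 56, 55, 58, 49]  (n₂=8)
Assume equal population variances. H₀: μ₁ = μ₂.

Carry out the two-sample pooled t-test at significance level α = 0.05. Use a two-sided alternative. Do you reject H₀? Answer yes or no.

x̄₁=45.462, s₁=3.431, n₁=13
x̄₂=54.125, s₂=3.563, n₂=8
s_p² = [12·3.431² + 7·3.563²]/19 = 12.1108
SE = √(s_p²·(1/13+1/8)) = 1.5638
t = (45.462−54.125)/1.5638 = -5.5400
df = 19
p-value (two-sided) = 0.00002
At α=0.05: p < α → reject H₀

reject H₀: yes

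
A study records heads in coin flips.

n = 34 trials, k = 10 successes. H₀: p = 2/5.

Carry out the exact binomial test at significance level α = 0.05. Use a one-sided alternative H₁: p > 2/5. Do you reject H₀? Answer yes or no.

Exact binomial: n=34, k=10, p₀=2/5=0.4000
P(X≥10) from Σ C(n,i)·p₀^i·(1−p₀)^(n−i)
p-value (one-sided, H₁ greater) = 0.92684
At α=0.05: p ≥ α → fail to reject H₀

reject H₀: no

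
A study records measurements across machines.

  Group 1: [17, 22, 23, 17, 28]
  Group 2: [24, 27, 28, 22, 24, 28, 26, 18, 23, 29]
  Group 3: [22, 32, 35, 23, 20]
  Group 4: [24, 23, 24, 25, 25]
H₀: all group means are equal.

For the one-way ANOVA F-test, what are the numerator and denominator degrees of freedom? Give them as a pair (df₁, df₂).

k = 4 groups, N = 25 total
df = (k−1, N−k) = (4−1, 25−4) = (3, 21)

degrees of freedom = [3, 21]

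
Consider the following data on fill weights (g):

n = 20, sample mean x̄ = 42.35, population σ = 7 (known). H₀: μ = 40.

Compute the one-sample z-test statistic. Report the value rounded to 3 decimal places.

SE = σ/√n = 7/√20 = 1.5652
z = (x̄−μ₀)/SE = (42.35−40)/1.5652 = 1.5014

test statistic = 1.501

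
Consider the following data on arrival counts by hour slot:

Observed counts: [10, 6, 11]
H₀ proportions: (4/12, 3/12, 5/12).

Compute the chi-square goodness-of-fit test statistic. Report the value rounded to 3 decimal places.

n = 27; E_i = n·p_i = [9.00, 6.75, 11.25]
χ² = (10−9.00)²/9.00 + (6−6.75)²/6.75 + (11−11.25)²/11.25 = 0.2000
df = 2

test statistic = 0.200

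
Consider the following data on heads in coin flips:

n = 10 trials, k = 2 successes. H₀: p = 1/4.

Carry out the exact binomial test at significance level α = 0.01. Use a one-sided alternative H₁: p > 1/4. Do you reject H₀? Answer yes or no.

Exact binomial: n=10, k=2, p₀=1/4=0.2500
P(X≥2) from Σ C(n,i)·p₀^i·(1−p₀)^(n−i)
p-value (one-sided, H₁ greater) = 0.75597
At α=0.01: p ≥ α → fail to reject H₀

reject H₀: no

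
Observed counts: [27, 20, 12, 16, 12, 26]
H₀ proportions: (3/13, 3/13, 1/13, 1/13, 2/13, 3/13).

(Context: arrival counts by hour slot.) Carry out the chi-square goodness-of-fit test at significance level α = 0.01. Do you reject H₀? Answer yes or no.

n = 113; E_i = n·p_i = [26.08, 26.08, 8.69, 8.69, 17.38, 26.08]
χ² = (27−26.08)²/26.08 + (20−26.08)²/26.08 + (12−8.69)²/8.69 + (16−8.69)²/8.69 + (12−17.38)²/17.38 + (26−26.08)²/26.08 = 10.5192
df = 5
p-value (upper-tail) = 0.06179
At α=0.01: p ≥ α → fail to reject H₀

reject H₀: no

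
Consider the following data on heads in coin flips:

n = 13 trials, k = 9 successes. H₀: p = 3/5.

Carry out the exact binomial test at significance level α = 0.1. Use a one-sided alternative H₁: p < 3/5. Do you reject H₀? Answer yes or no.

reject H₀: no

Exact binomial: n=13, k=9, p₀=3/5=0.6000
P(X≤9) from Σ C(n,i)·p₀^i·(1−p₀)^(n−i)
p-value (one-sided, H₁ less) = 0.83142
At α=0.1: p ≥ α → fail to reject H₀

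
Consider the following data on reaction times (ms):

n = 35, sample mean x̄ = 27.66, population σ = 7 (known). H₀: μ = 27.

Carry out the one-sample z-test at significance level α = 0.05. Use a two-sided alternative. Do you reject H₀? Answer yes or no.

reject H₀: no

SE = σ/√n = 7/√35 = 1.1832
z = (x̄−μ₀)/SE = (27.66−27)/1.1832 = 0.5578
p-value (two-sided) = 0.57698
At α=0.05: p ≥ α → fail to reject H₀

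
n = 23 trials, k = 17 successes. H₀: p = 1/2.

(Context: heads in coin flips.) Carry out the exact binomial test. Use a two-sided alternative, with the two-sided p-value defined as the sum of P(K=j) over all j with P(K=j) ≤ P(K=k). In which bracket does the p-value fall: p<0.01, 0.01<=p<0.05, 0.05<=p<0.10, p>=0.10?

Exact binomial: n=23, k=17, p₀=1/2=0.5000
P(X=j) = C(n,j)·p₀^j·(1−p₀)^(n−j); p = Σ P(X=j) over j with P(X=j) ≤ P(X=17)
p-value (two-sided) = 0.03469
→ bracket: 0.01<=p<0.05

p-value bracket: 0.01<=p<0.05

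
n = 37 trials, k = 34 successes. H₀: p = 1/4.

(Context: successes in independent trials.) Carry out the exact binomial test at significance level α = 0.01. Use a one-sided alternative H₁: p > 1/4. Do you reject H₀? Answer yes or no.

Exact binomial: n=37, k=34, p₀=1/4=0.2500
P(X≥34) from Σ C(n,i)·p₀^i·(1−p₀)^(n−i)
p-value (one-sided, H₁ greater) = 0.00000
At α=0.01: p < α → reject H₀

reject H₀: yes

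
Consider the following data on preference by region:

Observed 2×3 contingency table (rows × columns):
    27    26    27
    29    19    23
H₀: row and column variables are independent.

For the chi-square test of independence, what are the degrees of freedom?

df = (r−1)(c−1) = (2−1)·(3−1) = 2

degrees of freedom = 2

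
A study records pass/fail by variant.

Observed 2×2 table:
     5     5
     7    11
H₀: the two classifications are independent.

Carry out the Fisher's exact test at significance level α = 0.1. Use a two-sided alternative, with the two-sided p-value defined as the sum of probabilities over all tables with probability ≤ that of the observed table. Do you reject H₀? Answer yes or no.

Margins: r₁=10, r₂=18, c₁=12, c₂=16, n=28
p_obs = C(10,5)·C(18,7)/C(28,12); sum pmf over tables with pmf ≤ p_obs
p-value (two-sided) = 0.69794
At α=0.1: p ≥ α → fail to reject H₀

reject H₀: no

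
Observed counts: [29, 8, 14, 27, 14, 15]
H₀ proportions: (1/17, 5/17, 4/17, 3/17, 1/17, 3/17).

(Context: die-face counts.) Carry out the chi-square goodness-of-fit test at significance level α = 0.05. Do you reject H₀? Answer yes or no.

reject H₀: yes

n = 107; E_i = n·p_i = [6.29, 31.47, 25.18, 18.88, 6.29, 18.88]
χ² = (29−6.29)²/6.29 + (8−31.47)²/31.47 + (14−25.18)²/25.18 + (27−18.88)²/18.88 + (14−6.29)²/6.29 + (15−18.88)²/18.88 = 118.0991
df = 5
p-value (upper-tail) = 0.00000
At α=0.05: p < α → reject H₀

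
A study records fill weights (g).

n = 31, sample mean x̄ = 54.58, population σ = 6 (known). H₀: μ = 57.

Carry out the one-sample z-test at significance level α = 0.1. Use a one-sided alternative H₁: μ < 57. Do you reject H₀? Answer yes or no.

reject H₀: yes

SE = σ/√n = 6/√31 = 1.0776
z = (x̄−μ₀)/SE = (54.58−57)/1.0776 = -2.2457
p-value (one-sided, H₁ less) = 0.01236
At α=0.1: p < α → reject H₀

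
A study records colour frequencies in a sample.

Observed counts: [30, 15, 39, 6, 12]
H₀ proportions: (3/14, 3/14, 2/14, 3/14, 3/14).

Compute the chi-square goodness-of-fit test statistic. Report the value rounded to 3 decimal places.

test statistic = 62.088

n = 102; E_i = n·p_i = [21.86, 21.86, 14.57, 21.86, 21.86]
χ² = (30−21.86)²/21.86 + (15−21.86)²/21.86 + (39−14.57)²/14.57 + (6−21.86)²/21.86 + (12−21.86)²/21.86 = 62.0882
df = 4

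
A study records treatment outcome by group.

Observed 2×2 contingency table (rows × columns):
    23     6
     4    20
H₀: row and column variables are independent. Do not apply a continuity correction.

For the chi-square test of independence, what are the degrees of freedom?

degrees of freedom = 1

df = (r−1)(c−1) = (2−1)·(2−1) = 1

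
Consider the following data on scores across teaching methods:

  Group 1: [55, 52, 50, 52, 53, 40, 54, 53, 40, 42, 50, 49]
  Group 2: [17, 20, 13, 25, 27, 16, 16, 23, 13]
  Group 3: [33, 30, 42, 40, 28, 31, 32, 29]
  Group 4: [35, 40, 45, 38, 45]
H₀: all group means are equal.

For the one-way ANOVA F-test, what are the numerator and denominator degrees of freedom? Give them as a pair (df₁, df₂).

k = 4 groups, N = 34 total
df = (k−1, N−k) = (4−1, 34−4) = (3, 30)

degrees of freedom = [3, 30]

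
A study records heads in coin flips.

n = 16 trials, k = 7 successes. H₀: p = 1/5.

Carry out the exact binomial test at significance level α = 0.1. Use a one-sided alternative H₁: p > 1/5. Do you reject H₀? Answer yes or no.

reject H₀: yes

Exact binomial: n=16, k=7, p₀=1/5=0.2000
P(X≥7) from Σ C(n,i)·p₀^i·(1−p₀)^(n−i)
p-value (one-sided, H₁ greater) = 0.02666
At α=0.1: p < α → reject H₀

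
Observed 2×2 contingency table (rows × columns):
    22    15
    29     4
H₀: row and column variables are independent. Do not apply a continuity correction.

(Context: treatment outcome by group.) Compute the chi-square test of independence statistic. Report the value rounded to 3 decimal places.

Row totals [37, 33], col totals [51, 19], n=70
χ² = (22−26.96)²/26.96 + (15−10.04)²/10.04 + (29−24.04)²/24.04 + (4−8.96)²/8.96 = 7.1239
df = 1

test statistic = 7.124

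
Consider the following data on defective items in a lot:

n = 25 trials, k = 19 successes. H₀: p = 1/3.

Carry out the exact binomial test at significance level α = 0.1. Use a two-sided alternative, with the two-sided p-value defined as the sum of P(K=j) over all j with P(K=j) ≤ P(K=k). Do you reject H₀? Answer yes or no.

reject H₀: yes

Exact binomial: n=25, k=19, p₀=1/3=0.3333
P(X=j) = C(n,j)·p₀^j·(1−p₀)^(n−j); p = Σ P(X=j) over j with P(X=j) ≤ P(X=19)
p-value (two-sided) = 0.00002
At α=0.1: p < α → reject H₀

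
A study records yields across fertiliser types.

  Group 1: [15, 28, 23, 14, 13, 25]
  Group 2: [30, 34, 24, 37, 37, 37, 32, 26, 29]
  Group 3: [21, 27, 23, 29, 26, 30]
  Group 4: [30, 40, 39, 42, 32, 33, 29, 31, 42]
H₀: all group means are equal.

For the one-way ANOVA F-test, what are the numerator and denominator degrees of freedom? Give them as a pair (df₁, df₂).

k = 4 groups, N = 30 total
df = (k−1, N−k) = (4−1, 30−4) = (3, 26)

degrees of freedom = [3, 26]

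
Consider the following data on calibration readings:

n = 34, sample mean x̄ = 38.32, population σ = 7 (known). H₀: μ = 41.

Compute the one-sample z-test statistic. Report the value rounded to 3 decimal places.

SE = σ/√n = 7/√34 = 1.2005
z = (x̄−μ₀)/SE = (38.32−41)/1.2005 = -2.2324

test statistic = -2.232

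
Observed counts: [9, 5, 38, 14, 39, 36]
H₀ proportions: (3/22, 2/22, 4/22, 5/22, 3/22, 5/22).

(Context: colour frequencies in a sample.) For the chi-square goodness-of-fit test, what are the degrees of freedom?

degrees of freedom = 5

df = k − 1 = 6 − 1 = 5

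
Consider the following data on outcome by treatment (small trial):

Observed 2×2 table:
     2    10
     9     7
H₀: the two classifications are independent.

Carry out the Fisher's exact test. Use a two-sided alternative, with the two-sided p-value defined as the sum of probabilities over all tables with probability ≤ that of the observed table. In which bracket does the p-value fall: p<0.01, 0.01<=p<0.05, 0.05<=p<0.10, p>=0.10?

Margins: r₁=12, r₂=16, c₁=11, c₂=17, n=28
p_obs = C(12,2)·C(16,9)/C(28,11); sum pmf over tables with pmf ≤ p_obs
p-value (two-sided) = 0.05403
→ bracket: 0.05<=p<0.10

p-value bracket: 0.05<=p<0.10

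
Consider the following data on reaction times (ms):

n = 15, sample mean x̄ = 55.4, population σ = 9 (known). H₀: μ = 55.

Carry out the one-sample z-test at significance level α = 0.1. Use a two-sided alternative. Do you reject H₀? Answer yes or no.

SE = σ/√n = 9/√15 = 2.3238
z = (x̄−μ₀)/SE = (55.4−55)/2.3238 = 0.1721
p-value (two-sided) = 0.86333
At α=0.1: p ≥ α → fail to reject H₀

reject H₀: no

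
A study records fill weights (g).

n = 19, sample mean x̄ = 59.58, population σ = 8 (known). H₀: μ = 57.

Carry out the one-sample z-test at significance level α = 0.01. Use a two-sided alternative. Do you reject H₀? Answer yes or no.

reject H₀: no

SE = σ/√n = 8/√19 = 1.8353
z = (x̄−μ₀)/SE = (59.58−57)/1.8353 = 1.4057
p-value (two-sided) = 0.15980
At α=0.01: p ≥ α → fail to reject H₀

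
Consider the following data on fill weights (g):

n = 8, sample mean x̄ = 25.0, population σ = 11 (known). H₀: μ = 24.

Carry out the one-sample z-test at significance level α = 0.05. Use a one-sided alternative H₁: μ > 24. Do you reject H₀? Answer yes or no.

SE = σ/√n = 11/√8 = 3.8891
z = (x̄−μ₀)/SE = (25.0−24)/3.8891 = 0.2571
p-value (one-sided, H₁ greater) = 0.39854
At α=0.05: p ≥ α → fail to reject H₀

reject H₀: no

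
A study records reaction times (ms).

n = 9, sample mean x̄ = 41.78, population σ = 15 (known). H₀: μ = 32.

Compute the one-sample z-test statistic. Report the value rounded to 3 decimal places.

SE = σ/√n = 15/√9 = 5.0000
z = (x̄−μ₀)/SE = (41.78−32)/5.0000 = 1.9560

test statistic = 1.956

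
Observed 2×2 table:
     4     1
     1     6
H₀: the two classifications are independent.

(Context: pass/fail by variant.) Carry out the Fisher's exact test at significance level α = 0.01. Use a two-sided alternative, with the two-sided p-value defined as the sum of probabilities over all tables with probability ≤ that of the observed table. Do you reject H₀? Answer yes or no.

Margins: r₁=5, r₂=7, c₁=5, c₂=7, n=12
p_obs = C(5,4)·C(7,1)/C(12,5); sum pmf over tables with pmf ≤ p_obs
p-value (two-sided) = 0.07197
At α=0.01: p ≥ α → fail to reject H₀

reject H₀: no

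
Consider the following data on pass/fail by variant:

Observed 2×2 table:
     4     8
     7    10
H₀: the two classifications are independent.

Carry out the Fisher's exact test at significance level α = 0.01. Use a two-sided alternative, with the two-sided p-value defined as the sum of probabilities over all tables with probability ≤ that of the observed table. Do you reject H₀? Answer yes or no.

reject H₀: no

Margins: r₁=12, r₂=17, c₁=11, c₂=18, n=29
p_obs = C(12,4)·C(17,7)/C(29,11); sum pmf over tables with pmf ≤ p_obs
p-value (two-sided) = 0.71669
At α=0.01: p ≥ α → fail to reject H₀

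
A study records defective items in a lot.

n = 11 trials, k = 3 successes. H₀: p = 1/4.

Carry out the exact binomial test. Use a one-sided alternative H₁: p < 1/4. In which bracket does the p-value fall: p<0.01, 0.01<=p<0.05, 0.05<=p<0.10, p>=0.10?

Exact binomial: n=11, k=3, p₀=1/4=0.2500
P(X≤3) from Σ C(n,i)·p₀^i·(1−p₀)^(n−i)
p-value (one-sided, H₁ less) = 0.71330
→ bracket: p>=0.10

p-value bracket: p>=0.10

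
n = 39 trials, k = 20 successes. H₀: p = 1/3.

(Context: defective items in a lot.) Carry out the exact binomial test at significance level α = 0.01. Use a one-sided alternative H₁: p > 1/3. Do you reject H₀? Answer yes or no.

reject H₀: no

Exact binomial: n=39, k=20, p₀=1/3=0.3333
P(X≥20) from Σ C(n,i)·p₀^i·(1−p₀)^(n−i)
p-value (one-sided, H₁ greater) = 0.01550
At α=0.01: p ≥ α → fail to reject H₀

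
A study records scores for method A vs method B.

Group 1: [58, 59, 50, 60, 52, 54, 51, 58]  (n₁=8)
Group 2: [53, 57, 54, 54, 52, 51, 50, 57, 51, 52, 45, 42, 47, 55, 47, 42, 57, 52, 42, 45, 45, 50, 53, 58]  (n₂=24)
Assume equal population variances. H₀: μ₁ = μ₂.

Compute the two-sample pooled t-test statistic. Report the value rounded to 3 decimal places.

test statistic = 2.448

x̄₁=55.250, s₁=3.955, n₁=8
x̄₂=50.458, s₂=5.022, n₂=24
s_p² = [7·3.955² + 23·5.022²]/30 = 22.9819
SE = √(s_p²·(1/8+1/24)) = 1.9571
t = (55.250−50.458)/1.9571 = 2.4483
df = 30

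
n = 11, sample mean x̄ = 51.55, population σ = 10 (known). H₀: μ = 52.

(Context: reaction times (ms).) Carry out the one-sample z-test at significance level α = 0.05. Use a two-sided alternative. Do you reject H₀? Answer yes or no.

SE = σ/√n = 10/√11 = 3.0151
z = (x̄−μ₀)/SE = (51.55−52)/3.0151 = -0.1492
p-value (two-sided) = 0.88136
At α=0.05: p ≥ α → fail to reject H₀

reject H₀: no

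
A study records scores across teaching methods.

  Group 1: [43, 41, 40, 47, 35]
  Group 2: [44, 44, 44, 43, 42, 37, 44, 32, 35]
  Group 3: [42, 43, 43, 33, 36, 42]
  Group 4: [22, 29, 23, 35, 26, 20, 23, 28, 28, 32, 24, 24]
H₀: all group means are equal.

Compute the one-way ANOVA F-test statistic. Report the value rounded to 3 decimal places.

Group means [41.20, 40.56, 39.83, 26.17], grand mean 35.125
SSB = Σnᵢ(x̄ᵢ−x̄)² = 1545.978; SSW = ΣΣ(x−x̄ᵢ)² = 551.522
MSB = 1545.978/3 = 515.3259; MSW = 551.522/28 = 19.6972
F = MSB/MSW = 26.1624
df = (3, 28)

test statistic = 26.162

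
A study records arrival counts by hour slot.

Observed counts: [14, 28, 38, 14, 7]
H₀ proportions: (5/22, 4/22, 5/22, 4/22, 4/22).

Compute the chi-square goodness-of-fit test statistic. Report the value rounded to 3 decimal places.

test statistic = 26.480

n = 101; E_i = n·p_i = [22.95, 18.36, 22.95, 18.36, 18.36]
χ² = (14−22.95)²/22.95 + (28−18.36)²/18.36 + (38−22.95)²/22.95 + (14−18.36)²/18.36 + (7−18.36)²/18.36 = 26.4802
df = 4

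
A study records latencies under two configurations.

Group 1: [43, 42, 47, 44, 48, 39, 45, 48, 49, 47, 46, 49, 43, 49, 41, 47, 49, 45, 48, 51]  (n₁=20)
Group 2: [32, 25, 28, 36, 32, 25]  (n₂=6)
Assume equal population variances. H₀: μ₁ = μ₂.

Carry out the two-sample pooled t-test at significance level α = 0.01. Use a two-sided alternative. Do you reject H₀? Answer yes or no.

x̄₁=46.000, s₁=3.162, n₁=20
x̄₂=29.667, s₂=4.412, n₂=6
s_p² = [19·3.162² + 5·4.412²]/24 = 11.9722
SE = √(s_p²·(1/20+1/6)) = 1.6106
t = (46.000−29.667)/1.6106 = 10.1412
df = 24
p-value (two-sided) = 0.00000
At α=0.01: p < α → reject H₀

reject H₀: yes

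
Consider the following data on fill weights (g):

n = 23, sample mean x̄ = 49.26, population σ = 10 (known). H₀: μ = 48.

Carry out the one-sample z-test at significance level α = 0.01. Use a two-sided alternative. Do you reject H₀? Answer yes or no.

reject H₀: no

SE = σ/√n = 10/√23 = 2.0851
z = (x̄−μ₀)/SE = (49.26−48)/2.0851 = 0.6043
p-value (two-sided) = 0.54566
At α=0.01: p ≥ α → fail to reject H₀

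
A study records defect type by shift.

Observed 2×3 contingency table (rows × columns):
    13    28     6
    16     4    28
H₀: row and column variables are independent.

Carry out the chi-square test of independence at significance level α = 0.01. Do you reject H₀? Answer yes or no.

reject H₀: yes

Row totals [47, 48], col totals [29, 32, 34], n=95
χ² = (13−14.35)²/14.35 + (28−15.83)²/15.83 + (6−16.82)²/16.82 + (16−14.65)²/14.65 + (4−16.17)²/16.17 + (28−17.18)²/17.18 = 32.5387
df = 2
p-value (upper-tail) = 0.00000
At α=0.01: p < α → reject H₀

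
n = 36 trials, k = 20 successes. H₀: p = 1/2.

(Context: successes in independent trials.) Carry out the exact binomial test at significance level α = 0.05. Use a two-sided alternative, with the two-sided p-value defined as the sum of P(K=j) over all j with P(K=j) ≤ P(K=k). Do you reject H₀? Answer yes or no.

reject H₀: no

Exact binomial: n=36, k=20, p₀=1/2=0.5000
P(X=j) = C(n,j)·p₀^j·(1−p₀)^(n−j); p = Σ P(X=j) over j with P(X=j) ≤ P(X=20)
p-value (two-sided) = 0.61772
At α=0.05: p ≥ α → fail to reject H₀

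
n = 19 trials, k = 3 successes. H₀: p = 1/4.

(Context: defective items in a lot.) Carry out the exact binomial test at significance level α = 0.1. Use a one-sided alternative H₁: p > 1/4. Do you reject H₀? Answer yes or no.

reject H₀: no

Exact binomial: n=19, k=3, p₀=1/4=0.2500
P(X≥3) from Σ C(n,i)·p₀^i·(1−p₀)^(n−i)
p-value (one-sided, H₁ greater) = 0.88866
At α=0.1: p ≥ α → fail to reject H₀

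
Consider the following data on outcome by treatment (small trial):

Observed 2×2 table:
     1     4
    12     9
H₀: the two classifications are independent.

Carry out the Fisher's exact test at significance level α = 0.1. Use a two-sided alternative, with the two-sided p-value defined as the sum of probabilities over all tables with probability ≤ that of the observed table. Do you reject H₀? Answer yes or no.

Margins: r₁=5, r₂=21, c₁=13, c₂=13, n=26
p_obs = C(5,1)·C(21,12)/C(26,13); sum pmf over tables with pmf ≤ p_obs
p-value (two-sided) = 0.32174
At α=0.1: p ≥ α → fail to reject H₀

reject H₀: no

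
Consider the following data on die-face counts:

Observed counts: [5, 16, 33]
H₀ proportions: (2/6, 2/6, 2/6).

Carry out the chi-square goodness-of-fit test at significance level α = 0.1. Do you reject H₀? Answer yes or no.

reject H₀: yes

n = 54; E_i = n·p_i = [18.00, 18.00, 18.00]
χ² = (5−18.00)²/18.00 + (16−18.00)²/18.00 + (33−18.00)²/18.00 = 22.1111
df = 2
p-value (upper-tail) = 0.00002
At α=0.1: p < α → reject H₀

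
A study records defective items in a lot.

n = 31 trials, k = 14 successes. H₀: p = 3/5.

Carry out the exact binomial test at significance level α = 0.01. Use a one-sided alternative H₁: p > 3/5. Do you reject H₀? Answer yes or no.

Exact binomial: n=31, k=14, p₀=3/5=0.6000
P(X≥14) from Σ C(n,i)·p₀^i·(1−p₀)^(n−i)
p-value (one-sided, H₁ greater) = 0.96801
At α=0.01: p ≥ α → fail to reject H₀

reject H₀: no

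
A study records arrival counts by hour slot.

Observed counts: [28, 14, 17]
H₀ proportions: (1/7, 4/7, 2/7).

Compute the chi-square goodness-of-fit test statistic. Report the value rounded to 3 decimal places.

n = 59; E_i = n·p_i = [8.43, 33.71, 16.86]
χ² = (28−8.43)²/8.43 + (14−33.71)²/33.71 + (17−16.86)²/16.86 = 56.9746
df = 2

test statistic = 56.975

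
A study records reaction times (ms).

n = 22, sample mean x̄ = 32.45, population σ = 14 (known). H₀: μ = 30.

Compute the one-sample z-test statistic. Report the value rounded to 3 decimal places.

SE = σ/√n = 14/√22 = 2.9848
z = (x̄−μ₀)/SE = (32.45−30)/2.9848 = 0.8208

test statistic = 0.821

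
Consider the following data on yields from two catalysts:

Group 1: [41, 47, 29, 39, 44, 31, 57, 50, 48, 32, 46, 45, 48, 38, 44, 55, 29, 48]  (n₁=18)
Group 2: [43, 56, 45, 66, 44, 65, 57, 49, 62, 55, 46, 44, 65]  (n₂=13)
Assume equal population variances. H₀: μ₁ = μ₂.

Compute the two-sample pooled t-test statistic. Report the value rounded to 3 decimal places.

x̄₁=42.833, s₁=8.389, n₁=18
x̄₂=53.615, s₂=8.912, n₂=13
s_p² = [17·8.389² + 12·8.912²]/29 = 74.1233
SE = √(s_p²·(1/18+1/13)) = 3.1336
t = (42.833−53.615)/3.1336 = -3.4407
df = 29

test statistic = -3.441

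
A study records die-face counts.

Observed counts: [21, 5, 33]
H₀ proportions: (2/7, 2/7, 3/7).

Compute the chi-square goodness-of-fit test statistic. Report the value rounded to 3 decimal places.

n = 59; E_i = n·p_i = [16.86, 16.86, 25.29]
χ² = (21−16.86)²/16.86 + (5−16.86)²/16.86 + (33−25.29)²/25.29 = 11.7119
df = 2

test statistic = 11.712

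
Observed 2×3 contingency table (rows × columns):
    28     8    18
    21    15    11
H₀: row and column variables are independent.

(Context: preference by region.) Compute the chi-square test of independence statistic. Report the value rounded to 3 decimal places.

test statistic = 4.356

Row totals [54, 47], col totals [49, 23, 29], n=101
χ² = (28−26.20)²/26.20 + (8−12.30)²/12.30 + (18−15.50)²/15.50 + (21−22.80)²/22.80 + (15−10.70)²/10.70 + (11−13.50)²/13.50 = 4.3559
df = 2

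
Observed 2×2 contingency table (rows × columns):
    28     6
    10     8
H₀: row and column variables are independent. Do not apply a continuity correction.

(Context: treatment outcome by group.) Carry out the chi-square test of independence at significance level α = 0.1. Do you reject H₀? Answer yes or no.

reject H₀: yes

Row totals [34, 18], col totals [38, 14], n=52
χ² = (28−24.85)²/24.85 + (6−9.15)²/9.15 + (10−13.15)²/13.15 + (8−4.85)²/4.85 = 4.2956
df = 1
p-value (upper-tail) = 0.03821
At α=0.1: p < α → reject H₀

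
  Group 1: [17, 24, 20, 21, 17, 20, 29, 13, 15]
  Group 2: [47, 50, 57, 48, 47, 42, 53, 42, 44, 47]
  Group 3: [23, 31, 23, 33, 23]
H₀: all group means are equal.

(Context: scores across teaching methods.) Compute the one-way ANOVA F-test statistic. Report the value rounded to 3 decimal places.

Group means [19.56, 47.70, 26.60], grand mean 32.750
SSB = Σnᵢ(x̄ᵢ−x̄)² = 3990.978; SSW = ΣΣ(x−x̄ᵢ)² = 487.522
MSB = 3990.978/2 = 1995.4889; MSW = 487.522/21 = 23.2153
F = MSB/MSW = 85.9556
df = (2, 21)

test statistic = 85.956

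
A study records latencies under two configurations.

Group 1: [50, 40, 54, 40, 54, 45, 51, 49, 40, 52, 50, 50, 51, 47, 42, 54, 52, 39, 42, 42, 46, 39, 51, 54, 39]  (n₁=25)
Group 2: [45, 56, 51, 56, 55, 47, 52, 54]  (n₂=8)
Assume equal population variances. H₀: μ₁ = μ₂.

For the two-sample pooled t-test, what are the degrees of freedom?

df = n₁ + n₂ − 2 = 25 + 8 − 2 = 31

degrees of freedom = 31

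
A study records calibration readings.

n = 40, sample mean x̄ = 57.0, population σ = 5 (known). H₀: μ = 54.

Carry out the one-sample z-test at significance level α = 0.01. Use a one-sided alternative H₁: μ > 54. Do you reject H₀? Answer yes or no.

SE = σ/√n = 5/√40 = 0.7906
z = (x̄−μ₀)/SE = (57.0−54)/0.7906 = 3.7947
p-value (one-sided, H₁ greater) = 0.00007
At α=0.01: p < α → reject H₀

reject H₀: yes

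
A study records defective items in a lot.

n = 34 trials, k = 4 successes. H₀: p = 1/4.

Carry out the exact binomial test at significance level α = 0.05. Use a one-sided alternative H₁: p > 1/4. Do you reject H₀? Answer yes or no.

Exact binomial: n=34, k=4, p₀=1/4=0.2500
P(X≥4) from Σ C(n,i)·p₀^i·(1−p₀)^(n−i)
p-value (one-sided, H₁ greater) = 0.98326
At α=0.05: p ≥ α → fail to reject H₀

reject H₀: no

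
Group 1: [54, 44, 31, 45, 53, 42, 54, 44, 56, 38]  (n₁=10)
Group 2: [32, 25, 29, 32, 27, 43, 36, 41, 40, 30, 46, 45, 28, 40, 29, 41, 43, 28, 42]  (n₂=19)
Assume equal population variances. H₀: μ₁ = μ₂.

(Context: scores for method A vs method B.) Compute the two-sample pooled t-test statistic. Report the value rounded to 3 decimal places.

x̄₁=46.100, s₁=8.103, n₁=10
x̄₂=35.632, s₂=7.033, n₂=19
s_p² = [9·8.103² + 18·7.033²]/27 = 54.8637
SE = √(s_p²·(1/10+1/19)) = 2.8938
t = (46.100−35.632)/2.8938 = 3.6176
df = 27

test statistic = 3.618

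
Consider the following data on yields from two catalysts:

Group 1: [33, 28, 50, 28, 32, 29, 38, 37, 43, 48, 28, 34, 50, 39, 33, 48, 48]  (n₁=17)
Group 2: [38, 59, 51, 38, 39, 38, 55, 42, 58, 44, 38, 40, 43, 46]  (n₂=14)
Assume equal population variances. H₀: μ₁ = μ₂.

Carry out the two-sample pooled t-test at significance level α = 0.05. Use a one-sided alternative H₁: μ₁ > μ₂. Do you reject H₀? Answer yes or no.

reject H₀: no

x̄₁=38.000, s₁=8.284, n₁=17
x̄₂=44.929, s₂=7.711, n₂=14
s_p² = [16·8.284² + 13·7.711²]/29 = 64.5148
SE = √(s_p²·(1/17+1/14)) = 2.8988
t = (38.000−44.929)/2.8988 = -2.3901
df = 29
p-value (one-sided, H₁ greater) = 0.98822
At α=0.05: p ≥ α → fail to reject H₀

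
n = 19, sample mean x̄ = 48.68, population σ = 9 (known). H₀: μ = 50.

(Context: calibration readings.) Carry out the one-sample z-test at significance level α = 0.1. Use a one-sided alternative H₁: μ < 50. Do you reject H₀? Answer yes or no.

SE = σ/√n = 9/√19 = 2.0647
z = (x̄−μ₀)/SE = (48.68−50)/2.0647 = -0.6393
p-value (one-sided, H₁ less) = 0.26131
At α=0.1: p ≥ α → fail to reject H₀

reject H₀: no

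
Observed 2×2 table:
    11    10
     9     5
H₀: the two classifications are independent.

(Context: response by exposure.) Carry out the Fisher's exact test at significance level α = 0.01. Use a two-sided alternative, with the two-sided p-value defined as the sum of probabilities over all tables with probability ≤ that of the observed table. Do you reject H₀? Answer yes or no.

Margins: r₁=21, r₂=14, c₁=20, c₂=15, n=35
p_obs = C(21,11)·C(14,9)/C(35,20); sum pmf over tables with pmf ≤ p_obs
p-value (two-sided) = 0.72824
At α=0.01: p ≥ α → fail to reject H₀

reject H₀: no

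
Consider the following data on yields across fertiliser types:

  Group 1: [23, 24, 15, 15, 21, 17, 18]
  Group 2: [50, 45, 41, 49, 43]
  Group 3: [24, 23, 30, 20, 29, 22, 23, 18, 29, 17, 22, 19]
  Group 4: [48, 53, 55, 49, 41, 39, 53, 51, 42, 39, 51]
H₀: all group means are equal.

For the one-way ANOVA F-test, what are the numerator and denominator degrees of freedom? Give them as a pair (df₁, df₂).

k = 4 groups, N = 35 total
df = (k−1, N−k) = (4−1, 35−4) = (3, 31)

degrees of freedom = [3, 31]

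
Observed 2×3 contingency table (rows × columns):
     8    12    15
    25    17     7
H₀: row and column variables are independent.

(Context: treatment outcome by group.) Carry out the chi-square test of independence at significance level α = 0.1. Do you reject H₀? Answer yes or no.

reject H₀: yes

Row totals [35, 49], col totals [33, 29, 22], n=84
χ² = (8−13.75)²/13.75 + (12−12.08)²/12.08 + (15−9.17)²/9.17 + (25−19.25)²/19.25 + (17−16.92)²/16.92 + (7−12.83)²/12.83 = 10.4867
df = 2
p-value (upper-tail) = 0.00528
At α=0.1: p < α → reject H₀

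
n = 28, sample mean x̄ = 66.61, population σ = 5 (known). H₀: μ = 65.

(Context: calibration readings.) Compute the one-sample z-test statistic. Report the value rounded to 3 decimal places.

SE = σ/√n = 5/√28 = 0.9449
z = (x̄−μ₀)/SE = (66.61−65)/0.9449 = 1.7039

test statistic = 1.704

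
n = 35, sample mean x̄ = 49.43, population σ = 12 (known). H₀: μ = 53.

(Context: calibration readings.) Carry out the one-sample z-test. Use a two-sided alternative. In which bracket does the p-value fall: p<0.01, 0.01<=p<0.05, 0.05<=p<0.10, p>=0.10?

p-value bracket: 0.05<=p<0.10

SE = σ/√n = 12/√35 = 2.0284
z = (x̄−μ₀)/SE = (49.43−53)/2.0284 = -1.7600
p-value (two-sided) = 0.07840
→ bracket: 0.05<=p<0.10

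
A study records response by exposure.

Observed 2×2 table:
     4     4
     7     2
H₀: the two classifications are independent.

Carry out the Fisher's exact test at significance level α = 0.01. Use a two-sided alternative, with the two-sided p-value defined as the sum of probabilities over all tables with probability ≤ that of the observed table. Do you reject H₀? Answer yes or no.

reject H₀: no

Margins: r₁=8, r₂=9, c₁=11, c₂=6, n=17
p_obs = C(8,4)·C(9,7)/C(17,11); sum pmf over tables with pmf ≤ p_obs
p-value (two-sided) = 0.33484
At α=0.01: p ≥ α → fail to reject H₀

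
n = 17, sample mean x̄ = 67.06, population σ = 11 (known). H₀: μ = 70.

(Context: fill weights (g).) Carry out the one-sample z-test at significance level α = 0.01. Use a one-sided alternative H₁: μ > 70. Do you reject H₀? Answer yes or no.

SE = σ/√n = 11/√17 = 2.6679
z = (x̄−μ₀)/SE = (67.06−70)/2.6679 = -1.1020
p-value (one-sided, H₁ greater) = 0.86477
At α=0.01: p ≥ α → fail to reject H₀

reject H₀: no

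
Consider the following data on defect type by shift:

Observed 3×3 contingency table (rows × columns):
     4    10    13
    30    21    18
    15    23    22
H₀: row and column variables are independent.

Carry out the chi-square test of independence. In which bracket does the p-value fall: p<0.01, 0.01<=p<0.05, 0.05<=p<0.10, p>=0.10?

Row totals [27, 69, 60], col totals [49, 54, 53], n=156
χ² = (4−8.48)²/8.48 + (10−9.35)²/9.35 + (13−9.17)²/9.17 + (30−21.67)²/21.67 + (21−23.88)²/23.88 + (18−23.44)²/23.44 + (15−18.85)²/18.85 + (23−20.77)²/20.77 + (22−20.38)²/20.38 = 9.9733
df = 4
p-value (upper-tail) = 0.04088
→ bracket: 0.01<=p<0.05

p-value bracket: 0.01<=p<0.05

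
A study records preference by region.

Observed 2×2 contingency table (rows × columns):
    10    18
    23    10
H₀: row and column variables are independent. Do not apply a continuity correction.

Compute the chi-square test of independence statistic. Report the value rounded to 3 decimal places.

Row totals [28, 33], col totals [33, 28], n=61
χ² = (10−15.15)²/15.15 + (18−12.85)²/12.85 + (23−17.85)²/17.85 + (10−15.15)²/15.15 = 7.0444
df = 1

test statistic = 7.044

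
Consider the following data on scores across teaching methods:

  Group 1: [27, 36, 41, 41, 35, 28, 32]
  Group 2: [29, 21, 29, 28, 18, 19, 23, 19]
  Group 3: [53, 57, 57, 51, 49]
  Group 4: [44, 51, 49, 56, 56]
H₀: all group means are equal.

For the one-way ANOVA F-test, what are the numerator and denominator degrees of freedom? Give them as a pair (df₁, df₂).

k = 4 groups, N = 25 total
df = (k−1, N−k) = (4−1, 25−4) = (3, 21)

degrees of freedom = [3, 21]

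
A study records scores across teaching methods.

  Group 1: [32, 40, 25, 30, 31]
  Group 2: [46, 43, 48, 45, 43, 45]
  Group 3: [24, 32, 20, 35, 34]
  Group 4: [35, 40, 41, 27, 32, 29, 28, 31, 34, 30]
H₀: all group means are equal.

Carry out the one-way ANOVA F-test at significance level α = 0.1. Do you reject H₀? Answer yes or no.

reject H₀: yes

Group means [31.60, 45.00, 29.00, 32.70], grand mean 34.615
SSB = Σnᵢ(x̄ᵢ−x̄)² = 886.854; SSW = ΣΣ(x−x̄ᵢ)² = 519.300
MSB = 886.854/3 = 295.6179; MSW = 519.300/22 = 23.6045
F = MSB/MSW = 12.5238
df = (3, 22)
p-value (upper-tail) = 0.00005
At α=0.1: p < α → reject H₀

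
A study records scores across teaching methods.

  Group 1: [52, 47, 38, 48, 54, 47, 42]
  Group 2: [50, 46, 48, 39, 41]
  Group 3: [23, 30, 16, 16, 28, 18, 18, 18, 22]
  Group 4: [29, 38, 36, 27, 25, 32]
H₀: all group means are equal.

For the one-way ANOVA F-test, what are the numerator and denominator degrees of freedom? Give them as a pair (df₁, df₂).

k = 4 groups, N = 27 total
df = (k−1, N−k) = (4−1, 27−4) = (3, 23)

degrees of freedom = [3, 23]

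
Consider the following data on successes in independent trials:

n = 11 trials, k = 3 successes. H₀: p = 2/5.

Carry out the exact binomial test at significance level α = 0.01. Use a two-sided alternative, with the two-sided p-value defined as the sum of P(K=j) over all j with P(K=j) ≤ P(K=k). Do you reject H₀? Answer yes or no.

reject H₀: no

Exact binomial: n=11, k=3, p₀=2/5=0.4000
P(X=j) = C(n,j)·p₀^j·(1−p₀)^(n−j); p = Σ P(X=j) over j with P(X=j) ≤ P(X=3)
p-value (two-sided) = 0.54279
At α=0.01: p ≥ α → fail to reject H₀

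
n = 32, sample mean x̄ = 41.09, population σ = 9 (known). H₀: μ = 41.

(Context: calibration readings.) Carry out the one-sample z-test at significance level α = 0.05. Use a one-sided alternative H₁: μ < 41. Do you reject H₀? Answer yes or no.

reject H₀: no

SE = σ/√n = 9/√32 = 1.5910
z = (x̄−μ₀)/SE = (41.09−41)/1.5910 = 0.0566
p-value (one-sided, H₁ less) = 0.52256
At α=0.05: p ≥ α → fail to reject H₀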